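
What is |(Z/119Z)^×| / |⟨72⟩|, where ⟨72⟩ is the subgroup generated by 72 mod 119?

8

By Lagrange's theorem, ord_119(72) divides φ(119) = φ(7·17) = (7−1)·(17−1) = 6·16 = 96 = 2^5 · 3.
Divisors of 96: 1, 2, 3, 4, 6, 8, 12, 16, 24, 32, 48, 96.
Check 72^d mod 119 for each divisor in increasing order:
72^1 ≡ 72 (mod 119)
72^2 ≡ 67 (mod 119)
72^3 ≡ 64 (mod 119)
72^4 ≡ 86 (mod 119)
72^6 ≡ 50 (mod 119)
72^8 ≡ 18 (mod 119)
72^12 ≡ 1 (mod 119) ✓
Thus |⟨72⟩| = ord(72) = 12.
Index = |(Z/119Z)^×| / |⟨72⟩| = 96 / 12 = 8.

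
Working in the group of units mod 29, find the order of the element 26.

28

By Lagrange's theorem, ord_29(26) divides φ(29) = 29 − 1 = 28 = 2^2 · 7.
Divisors of 28: 1, 2, 4, 7, 14, 28.
Test each divisor d:
26^1 ≡ 26 (mod 29)
26^2 ≡ 9 (mod 29)
26^4 ≡ 23 (mod 29)
26^7 ≡ 17 (mod 29)
26^14 ≡ 28 (mod 29)
26^28 ≡ 1 (mod 29) ✓
The smallest such exponent is 28, so the order of 26 is 28.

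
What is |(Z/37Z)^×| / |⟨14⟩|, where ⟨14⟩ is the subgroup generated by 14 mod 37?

3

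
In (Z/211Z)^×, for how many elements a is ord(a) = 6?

2

φ(211) = 211 − 1 = 210 = 2 · 3 · 5 · 7.
Since (Z/211Z)^× is cyclic of order 210, the number of elements of order d is φ(d) when d | 210 and 0 otherwise.
6 = 2 · 3 divides 210, and φ(6) = 2.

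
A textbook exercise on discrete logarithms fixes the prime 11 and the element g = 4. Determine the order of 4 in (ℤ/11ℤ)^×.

5

The order of 4 must divide φ(11) = 11 − 1 = 10 = 2 · 5.
Divisors of 10: 1, 2, 5, 10.
Compute 4^d (mod 11) for the divisors d until we hit 1:
4^1 ≡ 4
4^2 ≡ 5
4^5 ≡ 1
Therefore the multiplicative order of 4 modulo 11 is 5.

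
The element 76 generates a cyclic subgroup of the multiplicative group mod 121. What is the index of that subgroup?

5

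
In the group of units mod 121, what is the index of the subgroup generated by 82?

By Lagrange's theorem, ord_121(82) divides φ(121) = φ(11^2) = 11·(11−1) = 110 = 2 · 5 · 11.
Divisors of 110: 1, 2, 5, 10, 11, 22, 55, 110.
Evaluate successive powers at the divisors of 110:
82^1 ≡ 82 (mod 121)
82^2 ≡ 69 (mod 121)
82^5 ≡ 56 (mod 121)
82^10 ≡ 111 (mod 121)
82^11 ≡ 27 (mod 121)
82^22 ≡ 3 (mod 121)
82^55 ≡ 1 (mod 121) ✓
Thus |⟨82⟩| = ord(82) = 55.
Index = |(Z/121Z)^×| / |⟨82⟩| = 110 / 55 = 2.

2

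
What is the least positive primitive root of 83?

φ(83) = 83 − 1 = 82 = 2 · 41.
g is a primitive root iff g^(82/q) ≢ 1 (mod 83) for each prime q ∈ {2, 41}.
g = 2: 2^41 ≡ 82; 2^2 ≡ 4 — none is 1, so 2 is a primitive root.
So 2 is the smallest generator of (Z/83Z)^×.

2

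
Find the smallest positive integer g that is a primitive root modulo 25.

2

φ(25) = φ(5^2) = 5·(5−1) = 20 = 2^2 · 5.
Test candidates g = 2, 3, … against the prime factors q ∈ {2, 5} of φ(25): g is a generator iff g^(20/q) ≢ 1 for every such q.
g = 2: 2^10 ≡ 24; 2^4 ≡ 16 — none is 1, so 2 is a primitive root.
So 2 is the smallest generator of (Z/25Z)^×.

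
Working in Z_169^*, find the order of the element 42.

By Lagrange's theorem, ord_169(42) divides φ(169) = φ(13^2) = 13·(13−1) = 156 = 2^2 · 3 · 13.
Divisors of 156: 1, 2, 3, 4, 6, 12, 13, 26, 39, 52, 78, 156.
Evaluate successive powers at the divisors of 156:
42^1 ≡ 42 (mod 169)
42^2 ≡ 74 (mod 169)
42^3 ≡ 66 (mod 169)
42^4 ≡ 68 (mod 169)
42^6 ≡ 131 (mod 169)
42^12 ≡ 92 (mod 169)
42^13 ≡ 146 (mod 169)
42^26 ≡ 22 (mod 169)
42^39 ≡ 1 (mod 169) ✓
Hence ord(42) = 39.

39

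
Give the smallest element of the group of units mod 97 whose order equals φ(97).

5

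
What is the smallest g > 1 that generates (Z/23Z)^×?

5

φ(23) = 23 − 1 = 22 = 2 · 11.
Test candidates g = 2, 3, … against the prime factors q ∈ {2, 11} of φ(23): g is a generator iff g^(22/q) ≢ 1 for every such q.
g = 2: 2^11 ≡ 1 — hits 1, so not a primitive root.
g = 3: 3^11 ≡ 1 — hits 1, so not a primitive root.
g = 4: 4^11 ≡ 1 — hits 1, so not a primitive root.
g = 5: 5^11 ≡ 22; 5^2 ≡ 2 — none is 1, so 5 is a primitive root.
So 5 is the smallest generator of (Z/23Z)^×.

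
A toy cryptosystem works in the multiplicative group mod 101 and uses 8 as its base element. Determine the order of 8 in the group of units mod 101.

Since 8 ∈ (Z/101Z)^×, its order divides φ(101) = 101 − 1 = 100 = 2^2 · 5^2.
Divisors of 100: 1, 2, 4, 5, 10, 20, 25, 50, 100.
Check 8^d mod 101 for each divisor in increasing order:
8^1 ≡ 8 (mod 101)
8^2 ≡ 64 (mod 101)
8^4 ≡ 56 (mod 101)
8^5 ≡ 44 (mod 101)
8^10 ≡ 17 (mod 101)
8^20 ≡ 87 (mod 101)
8^25 ≡ 91 (mod 101)
8^50 ≡ 100 (mod 101)
8^100 ≡ 1 (mod 101) ✓
The smallest such exponent is 100, so the order of 8 is 100.

100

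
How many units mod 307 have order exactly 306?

96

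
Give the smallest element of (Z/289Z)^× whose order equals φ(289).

φ(289) = φ(17^2) = 17·(17−1) = 272 = 2^4 · 17.
g is a primitive root iff g^(272/q) ≢ 1 (mod 289) for each prime q ∈ {2, 17}.
g = 2: 2^136 ≡ 1 — hits 1, so not a primitive root.
g = 3: 3^136 ≡ 288; 3^16 ≡ 171 — none is 1, so 3 is a primitive root.
Hence the least primitive root of 289 is 3.

3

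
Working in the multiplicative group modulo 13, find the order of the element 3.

3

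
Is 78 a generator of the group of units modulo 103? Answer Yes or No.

φ(103) = 103 − 1 = 102 = 2 · 3 · 17.
It suffices to check that the order of 78 is not a proper divisor of 102: compute 78^(102/q) for q ∈ {2, 3, 17}.
78^51 ≡ 102 (mod 103)  [q = 2: ≢ 1 ✓]
78^34 ≡ 46 (mod 103)  [q = 3: ≢ 1 ✓]
78^6 ≡ 34 (mod 103)  [q = 17: ≢ 1 ✓]
None equal 1, so ord_103(78) = 102: 78 is a primitive root.

Yes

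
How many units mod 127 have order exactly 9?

6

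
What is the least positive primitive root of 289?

φ(289) = φ(17^2) = 17·(17−1) = 272 = 2^4 · 17.
Test candidates g = 2, 3, … against the prime factors q ∈ {2, 17} of φ(289): g is a generator iff g^(272/q) ≢ 1 for every such q.
g = 2: 2^136 ≡ 1 — hits 1, so not a primitive root.
g = 3: 3^136 ≡ 288; 3^16 ≡ 171 — none is 1, so 3 is a primitive root.
Hence the least primitive root of 289 is 3.

3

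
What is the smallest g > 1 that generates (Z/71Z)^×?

7

φ(71) = 71 − 1 = 70 = 2 · 5 · 7.
Test candidates g = 2, 3, … against the prime factors q ∈ {2, 5, 7} of φ(71): g is a generator iff g^(70/q) ≢ 1 for every such q.
g = 2: 2^35 ≡ 1 — hits 1, so not a primitive root.
g = 3: 3^35 ≡ 1 — hits 1, so not a primitive root.
g = 4: 4^35 ≡ 1 — hits 1, so not a primitive root.
g = 5: 5^35 ≡ 1 — hits 1, so not a primitive root.
g = 6: 6^35 ≡ 1 — hits 1, so not a primitive root.
g = 7: 7^35 ≡ 70; 7^14 ≡ 54; 7^10 ≡ 45 — none is 1, so 7 is a primitive root.
Hence the least primitive root of 71 is 7.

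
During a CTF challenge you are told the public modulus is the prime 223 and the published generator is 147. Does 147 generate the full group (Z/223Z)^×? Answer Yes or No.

Yes

φ(223) = 223 − 1 = 222 = 2 · 3 · 37.
147 is a primitive root mod 223 iff 147^(φ(223)/q) ≢ 1 for every prime q | φ(223), i.e. q ∈ {2, 3, 37}.
147^111 ≡ 222 (mod 223)  [q = 2: ≢ 1 ✓]
147^74 ≡ 183 (mod 223)  [q = 3: ≢ 1 ✓]
147^6 ≡ 56 (mod 223)  [q = 37: ≢ 1 ✓]
None equal 1, so ord_223(147) = 222: 147 is a primitive root.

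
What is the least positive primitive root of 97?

5

φ(97) = 97 − 1 = 96 = 2^5 · 3.
g is a primitive root iff g^(96/q) ≢ 1 (mod 97) for each prime q ∈ {2, 3}.
g = 2: 2^48 ≡ 1 — hits 1, so not a primitive root.
g = 3: 3^48 ≡ 1 — hits 1, so not a primitive root.
g = 4: 4^48 ≡ 1 — hits 1, so not a primitive root.
g = 5: 5^48 ≡ 96; 5^32 ≡ 35 — none is 1, so 5 is a primitive root.
The smallest primitive root modulo 97 is 5.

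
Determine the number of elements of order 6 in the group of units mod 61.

φ(61) = 61 − 1 = 60 = 2^2 · 3 · 5.
(Z/61Z)^× is cyclic (|G| = 60); a cyclic group of order m has exactly φ(d) elements of each order d | m, and none otherwise.
6 = 2 · 3 divides 60, and φ(6) = 2.

2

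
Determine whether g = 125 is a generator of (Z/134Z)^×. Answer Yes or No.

φ(134) = φ(2)·φ(67) = 1·66 = 66 = 2 · 3 · 11.
Test 125^(66/q) mod 134 for each prime factor q of 66:
125^33 ≡ 133 (mod 134)  [q = 2: ≢ 1 ✓]
125^22 ≡ 1 (mod 134)  [q = 3: ≡ 1 ✗]
125^6 ≡ 131 (mod 134)  [q = 11: ≢ 1 ✓]
The check at q = 3 fails, so 125 generates a proper subgroup.

No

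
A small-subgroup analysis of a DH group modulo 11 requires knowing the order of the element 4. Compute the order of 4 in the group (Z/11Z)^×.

5

Since 4 ∈ (Z/11Z)^×, its order divides φ(11) = 11 − 1 = 10 = 2 · 5.
Divisors of 10: 1, 2, 5, 10.
Compute 4^d (mod 11) for the divisors d until we hit 1:
4^1 ≡ 4 (mod 11)
4^2 ≡ 5 (mod 11)
4^5 ≡ 1 (mod 11) ✓
Therefore the multiplicative order of 4 modulo 11 is 5.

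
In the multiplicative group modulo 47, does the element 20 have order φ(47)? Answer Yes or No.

φ(47) = 47 − 1 = 46 = 2 · 23.
An element g generates (Z/47Z)^× iff g^(46/q) ≢ 1 (mod 47) for each prime q ∈ {2, 23}.
20^23 ≡ 46 (mod 47)  [q = 2: ≢ 1 ✓]
20^2 ≡ 24 (mod 47)  [q = 23: ≢ 1 ✓]
None equal 1, so ord_47(20) = 46: 20 is a primitive root.

Yes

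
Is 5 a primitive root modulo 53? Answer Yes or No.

φ(53) = 53 − 1 = 52 = 2^2 · 13.
5 is a primitive root mod 53 iff 5^(φ(53)/q) ≢ 1 for every prime q | φ(53), i.e. q ∈ {2, 13}.
5^26 ≡ 52 (mod 53)  [q = 2: ≢ 1 ✓]
5^4 ≡ 42 (mod 53)  [q = 13: ≢ 1 ✓]
None equal 1, so ord_53(5) = 52: 5 is a primitive root.

Yes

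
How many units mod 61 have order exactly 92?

0

φ(61) = 61 − 1 = 60 = 2^2 · 3 · 5.
(Z/61Z)^× is cyclic (|G| = 60); a cyclic group of order m has exactly φ(d) elements of each order d | m, and none otherwise.
Since 92 ∤ 60, the count is 0.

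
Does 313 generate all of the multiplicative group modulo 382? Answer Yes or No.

No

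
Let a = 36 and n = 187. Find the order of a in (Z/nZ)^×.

Since 36 ∈ (Z/187Z)^×, its order divides φ(187) = φ(11·17) = (11−1)·(17−1) = 10·16 = 160 = 2^5 · 5.
Divisors of 160: 1, 2, 4, 5, 8, 10, 16, 20, 32, 40, 80, 160.
Test each divisor d:
36^1 ≡ 36 (mod 187)
36^2 ≡ 174 (mod 187)
36^4 ≡ 169 (mod 187)
36^5 ≡ 100 (mod 187)
36^8 ≡ 137 (mod 187)
36^10 ≡ 89 (mod 187)
36^16 ≡ 69 (mod 187)
36^20 ≡ 67 (mod 187)
36^32 ≡ 86 (mod 187)
36^40 ≡ 1 (mod 187) ✓
Therefore the multiplicative order of 36 modulo 187 is 40.

40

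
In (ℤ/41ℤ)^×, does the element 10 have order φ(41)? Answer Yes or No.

No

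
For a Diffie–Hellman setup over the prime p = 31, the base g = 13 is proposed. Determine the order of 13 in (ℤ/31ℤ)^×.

30

ord(13) | φ(31) = 31 − 1 = 30 = 2 · 3 · 5.
Divisors of 30: 1, 2, 3, 5, 6, 10, 15, 30.
Test each divisor d:
13^1 ≡ 13
13^2 ≡ 14
13^3 ≡ 27
13^5 ≡ 6
13^6 ≡ 16
13^10 ≡ 5
13^15 ≡ 30
13^30 ≡ 1
The smallest such exponent is 30, so the order of 13 is 30.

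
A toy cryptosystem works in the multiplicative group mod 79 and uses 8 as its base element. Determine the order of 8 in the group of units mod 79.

13

ord(8) | φ(79) = 79 − 1 = 78 = 2 · 3 · 13.
Divisors of 78: 1, 2, 3, 6, 13, 26, 39, 78.
Test each divisor d:
8^1 ≡ 8
8^2 ≡ 64
8^3 ≡ 38
8^6 ≡ 22
8^13 ≡ 1
The smallest such exponent is 13, so the order of 8 is 13.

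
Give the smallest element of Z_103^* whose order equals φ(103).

5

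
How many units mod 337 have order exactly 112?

φ(337) = 337 − 1 = 336 = 2^4 · 3 · 7.
(Z/337Z)^× is cyclic (|G| = 336); a cyclic group of order m has exactly φ(d) elements of each order d | m, and none otherwise.
112 = 2^4 · 7 divides 336, and φ(112) = 48.

48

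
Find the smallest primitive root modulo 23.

φ(23) = 23 − 1 = 22 = 2 · 11.
g is a primitive root iff g^(22/q) ≢ 1 (mod 23) for each prime q ∈ {2, 11}.
g = 2: 2^11 ≡ 1 — hits 1, so not a primitive root.
g = 3: 3^11 ≡ 1 — hits 1, so not a primitive root.
g = 4: 4^11 ≡ 1 — hits 1, so not a primitive root.
g = 5: 5^11 ≡ 22; 5^2 ≡ 2 — none is 1, so 5 is a primitive root.
Hence the least primitive root of 23 is 5.

5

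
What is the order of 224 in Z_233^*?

116

By Lagrange's theorem, ord_233(224) divides φ(233) = 233 − 1 = 232 = 2^3 · 29.
Divisors of 232: 1, 2, 4, 8, 29, 58, 116, 232.
Check 224^d mod 233 for each divisor in increasing order:
224^1 ≡ 224 (mod 233)
224^2 ≡ 81 (mod 233)
224^4 ≡ 37 (mod 233)
224^8 ≡ 204 (mod 233)
224^29 ≡ 89 (mod 233)
224^58 ≡ 232 (mod 233)
224^116 ≡ 1 (mod 233) ✓
Hence ord(224) = 116.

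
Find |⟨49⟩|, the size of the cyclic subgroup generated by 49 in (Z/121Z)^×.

ord(49) | φ(121) = φ(11^2) = 11·(11−1) = 110 = 2 · 5 · 11.
Divisors of 110: 1, 2, 5, 10, 11, 22, 55, 110.
Check 49^d mod 121 for each divisor in increasing order:
49^1 ≡ 49 (mod 121)
49^2 ≡ 102 (mod 121)
49^5 ≡ 23 (mod 121)
49^10 ≡ 45 (mod 121)
49^11 ≡ 27 (mod 121)
49^22 ≡ 3 (mod 121)
49^55 ≡ 1 (mod 121) ✓
So ord_121(49) = 55.

55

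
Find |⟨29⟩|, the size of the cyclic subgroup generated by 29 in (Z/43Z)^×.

42

The order of 29 must divide φ(43) = 43 − 1 = 42 = 2 · 3 · 7.
Divisors of 42: 1, 2, 3, 6, 7, 14, 21, 42.
Compute 29^d (mod 43) for the divisors d until we hit 1:
29^1 ≡ 29 (mod 43)
29^2 ≡ 24 (mod 43)
29^3 ≡ 8 (mod 43)
29^6 ≡ 21 (mod 43)
29^7 ≡ 7 (mod 43)
29^14 ≡ 6 (mod 43)
29^21 ≡ 42 (mod 43)
29^42 ≡ 1 (mod 43) ✓
Therefore the multiplicative order of 29 modulo 43 is 42.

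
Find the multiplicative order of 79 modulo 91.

3

Since 79 ∈ (Z/91Z)^×, its order divides φ(91) = φ(7·13) = (7−1)·(13−1) = 6·12 = 72 = 2^3 · 3^2.
Divisors of 72: 1, 2, 3, 4, 6, 8, 9, 12, 18, 24, 36, 72.
Test each divisor d:
79^1 ≡ 79
79^2 ≡ 53
79^3 ≡ 1
So ord_91(79) = 3.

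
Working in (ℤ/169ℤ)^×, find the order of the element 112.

ord(112) | φ(169) = φ(13^2) = 13·(13−1) = 156 = 2^2 · 3 · 13.
Divisors of 156: 1, 2, 3, 4, 6, 12, 13, 26, 39, 52, 78, 156.
Evaluate successive powers at the divisors of 156:
112^1 ≡ 112 (mod 169)
112^2 ≡ 38 (mod 169)
112^3 ≡ 31 (mod 169)
112^4 ≡ 92 (mod 169)
112^6 ≡ 116 (mod 169)
112^12 ≡ 105 (mod 169)
112^13 ≡ 99 (mod 169)
112^26 ≡ 168 (mod 169)
112^39 ≡ 70 (mod 169)
112^52 ≡ 1 (mod 169) ✓
Hence ord(112) = 52.

52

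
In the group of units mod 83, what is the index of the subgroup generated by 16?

The order of 16 must divide φ(83) = 83 − 1 = 82 = 2 · 41.
Divisors of 82: 1, 2, 41, 82.
Evaluate successive powers at the divisors of 82:
16^1 ≡ 16 (mod 83)
16^2 ≡ 7 (mod 83)
16^41 ≡ 1 (mod 83) ✓
So ord_83(16) = 41, hence |⟨16⟩| = 41.
[(Z/83Z)^× : ⟨16⟩] = 82/41 = 2.

2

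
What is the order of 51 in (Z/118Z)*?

By Lagrange's theorem, ord_118(51) divides φ(118) = φ(2)·φ(59) = 1·58 = 58 = 2 · 29.
Divisors of 58: 1, 2, 29, 58.
Compute 51^d (mod 118) for the divisors d until we hit 1:
51^1 ≡ 51 (mod 118)
51^2 ≡ 5 (mod 118)
51^29 ≡ 1 (mod 118) ✓
Therefore the multiplicative order of 51 modulo 118 is 29.

29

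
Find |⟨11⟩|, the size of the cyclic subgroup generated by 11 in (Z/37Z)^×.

6

ord(11) | φ(37) = 37 − 1 = 36 = 2^2 · 3^2.
Divisors of 36: 1, 2, 3, 4, 6, 9, 12, 18, 36.
Check 11^d mod 37 for each divisor in increasing order:
11^1 ≡ 11
11^2 ≡ 10
11^3 ≡ 36
11^4 ≡ 26
11^6 ≡ 1
So ord_37(11) = 6.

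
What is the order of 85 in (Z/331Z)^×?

11

ord(85) | φ(331) = 331 − 1 = 330 = 2 · 3 · 5 · 11.
Divisors of 330: 1, 2, 3, 5, 6, 10, 11, 15, 22, 30, 33, 55, 66, 110, 165, 330.
Test each divisor d:
85^1 ≡ 85
85^2 ≡ 274
85^3 ≡ 120
85^5 ≡ 111
85^6 ≡ 167
85^10 ≡ 74
85^11 ≡ 1
Therefore the multiplicative order of 85 modulo 331 is 11.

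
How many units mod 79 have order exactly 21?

0

φ(79) = 79 − 1 = 78 = 2 · 3 · 13.
(Z/79Z)^× is cyclic (|G| = 78); a cyclic group of order m has exactly φ(d) elements of each order d | m, and none otherwise.
Here 78 is not a multiple of 21, so there are no elements of order 21.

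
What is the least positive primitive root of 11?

2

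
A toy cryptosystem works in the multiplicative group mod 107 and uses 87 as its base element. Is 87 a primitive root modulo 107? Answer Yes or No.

φ(107) = 107 − 1 = 106 = 2 · 53.
87 is a primitive root mod 107 iff 87^(φ(107)/q) ≢ 1 for every prime q | φ(107), i.e. q ∈ {2, 53}.
87^53 ≡ 1 (mod 107)  [q = 2: ≡ 1 ✗]
87^2 ≡ 79 (mod 107)  [q = 53: ≢ 1 ✓]
87^53 ≡ 1 shows ord(87) | 53, strictly less than φ(107); not a primitive root.

No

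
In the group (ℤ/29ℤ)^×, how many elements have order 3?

0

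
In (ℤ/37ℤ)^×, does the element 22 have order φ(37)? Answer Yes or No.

φ(37) = 37 − 1 = 36 = 2^2 · 3^2.
Test 22^(36/q) mod 37 for each prime factor q of 36:
22^18 ≡ 36 (mod 37)  [q = 2: ≢ 1 ✓]
22^12 ≡ 26 (mod 37)  [q = 3: ≢ 1 ✓]
None equal 1, so ord_37(22) = 36: 22 is a primitive root.

Yes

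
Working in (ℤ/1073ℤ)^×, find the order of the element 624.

ord(624) | φ(1073) = φ(29·37) = (29−1)·(37−1) = 28·36 = 1008 = 2^4 · 3^2 · 7.
Divisors of 1008: 1, 2, 3, 4, 6, 7, 8, 9, 12, 14, 16, 18, 21, 24, 28, 36, 42, 48, 56, 63, 72, 84, 112, 126, 144, 168, 252, 336, 504, 1008.
Compute 624^d (mod 1073) for the divisors d until we hit 1:
624^1 ≡ 624 (mod 1073)
624^2 ≡ 950 (mod 1073)
624^3 ≡ 504 (mod 1073)
624^4 ≡ 107 (mod 1073)
624^6 ≡ 788 (mod 1073)
624^7 ≡ 278 (mod 1073)
624^8 ≡ 719 (mod 1073)
624^9 ≡ 142 (mod 1073)
624^12 ≡ 750 (mod 1073)
624^14 ≡ 28 (mod 1073)
624^16 ≡ 848 (mod 1073)
624^18 ≡ 850 (mod 1073)
624^21 ≡ 273 (mod 1073)
624^24 ≡ 248 (mod 1073)
624^28 ≡ 784 (mod 1073)
624^36 ≡ 371 (mod 1073)
624^42 ≡ 492 (mod 1073)
624^48 ≡ 343 (mod 1073)
624^56 ≡ 900 (mod 1073)
624^63 ≡ 191 (mod 1073)
624^72 ≡ 297 (mod 1073)
624^84 ≡ 639 (mod 1073)
624^112 ≡ 958 (mod 1073)
624^126 ≡ 1072 (mod 1073)
624^144 ≡ 223 (mod 1073)
624^168 ≡ 581 (mod 1073)
624^252 ≡ 1 (mod 1073) ✓
Therefore the multiplicative order of 624 modulo 1073 is 252.

252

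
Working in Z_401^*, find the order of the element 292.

200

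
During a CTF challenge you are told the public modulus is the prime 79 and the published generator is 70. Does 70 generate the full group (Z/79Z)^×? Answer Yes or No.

Yes

φ(79) = 79 − 1 = 78 = 2 · 3 · 13.
It suffices to check that the order of 70 is not a proper divisor of 78: compute 70^(78/q) for q ∈ {2, 3, 13}.
70^39 ≡ 78 (mod 79)  [q = 2: ≢ 1 ✓]
70^26 ≡ 55 (mod 79)  [q = 3: ≢ 1 ✓]
70^6 ≡ 8 (mod 79)  [q = 13: ≢ 1 ✓]
None equal 1, so ord_79(70) = 78: 70 is a primitive root.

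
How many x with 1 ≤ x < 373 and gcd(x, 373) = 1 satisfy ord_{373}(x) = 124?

φ(373) = 373 − 1 = 372 = 2^2 · 3 · 31.
(Z/373Z)^× is cyclic (|G| = 372); a cyclic group of order m has exactly φ(d) elements of each order d | m, and none otherwise.
124 = 2^2 · 31 divides 372, and φ(124) = 60.

60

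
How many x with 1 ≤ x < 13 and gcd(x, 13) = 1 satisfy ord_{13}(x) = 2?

φ(13) = 13 − 1 = 12 = 2^2 · 3.
Since (Z/13Z)^× is cyclic of order 12, the number of elements of order d is φ(d) when d | 12 and 0 otherwise.
2 | 12, and φ(2) = 2 − 1 = 1.

1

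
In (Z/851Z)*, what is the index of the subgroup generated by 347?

By Lagrange's theorem, ord_851(347) divides φ(851) = φ(23·37) = (23−1)·(37−1) = 22·36 = 792 = 2^3 · 3^2 · 11.
Divisors of 792: 1, 2, 3, 4, 6, 8, 9, 11, 12, 18, 22, 24, 33, 36, 44, 66, 72, 88, 99, 132, 198, 264, 396, 792.
Check 347^d mod 851 for each divisor in increasing order:
347^1 ≡ 347 (mod 851)
347^2 ≡ 418 (mod 851)
347^3 ≡ 376 (mod 851)
347^4 ≡ 269 (mod 851)
347^6 ≡ 110 (mod 851)
347^8 ≡ 26 (mod 851)
347^9 ≡ 512 (mod 851)
347^11 ≡ 415 (mod 851)
347^12 ≡ 186 (mod 851)
347^18 ≡ 36 (mod 851)
347^22 ≡ 323 (mod 851)
347^24 ≡ 556 (mod 851)
347^33 ≡ 438 (mod 851)
347^36 ≡ 445 (mod 851)
347^44 ≡ 507 (mod 851)
347^66 ≡ 369 (mod 851)
347^72 ≡ 593 (mod 851)
347^88 ≡ 47 (mod 851)
347^99 ≡ 783 (mod 851)
347^132 ≡ 1 (mod 851) ✓
So ord_851(347) = 132, hence |⟨347⟩| = 132.
The index is φ(851) / ord(347) = 792 / 132 = 6.

6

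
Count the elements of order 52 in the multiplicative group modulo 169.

24

φ(169) = φ(13^2) = 13·(13−1) = 156 = 2^2 · 3 · 13.
In a cyclic group of order 156, there are φ(d) elements of order d for each divisor d of 156, and zero for non-divisors.
52 = 2^2 · 13 divides 156, and φ(52) = 24.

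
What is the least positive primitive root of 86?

3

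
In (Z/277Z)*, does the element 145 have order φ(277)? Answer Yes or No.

No

φ(277) = 277 − 1 = 276 = 2^2 · 3 · 23.
145 is a primitive root mod 277 iff 145^(φ(277)/q) ≢ 1 for every prime q | φ(277), i.e. q ∈ {2, 3, 23}.
145^138 ≡ 276 (mod 277)  [q = 2: ≢ 1 ✓]
145^92 ≡ 1 (mod 277)  [q = 3: ≡ 1 ✗]
145^12 ≡ 256 (mod 277)  [q = 23: ≢ 1 ✓]
The check at q = 3 fails, so 145 generates a proper subgroup.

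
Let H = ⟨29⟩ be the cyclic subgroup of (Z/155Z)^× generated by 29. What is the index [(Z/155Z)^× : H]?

12

ord(29) | φ(155) = φ(5·31) = (5−1)·(31−1) = 4·30 = 120 = 2^3 · 3 · 5.
Divisors of 120: 1, 2, 3, 4, 5, 6, 8, 10, 12, 15, 20, 24, 30, 40, 60, 120.
Check 29^d mod 155 for each divisor in increasing order:
29^1 ≡ 29
29^2 ≡ 66
29^3 ≡ 54
29^4 ≡ 16
29^5 ≡ 154
29^6 ≡ 126
29^8 ≡ 101
29^10 ≡ 1
The order of 29 is 10, so the subgroup it generates has 10 elements.
The index is φ(155) / ord(29) = 120 / 10 = 12.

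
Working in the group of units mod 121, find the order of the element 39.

110

Since 39 ∈ (Z/121Z)^×, its order divides φ(121) = φ(11^2) = 11·(11−1) = 110 = 2 · 5 · 11.
Divisors of 110: 1, 2, 5, 10, 11, 22, 55, 110.
Evaluate successive powers at the divisors of 110:
39^1 ≡ 39 (mod 121)
39^2 ≡ 69 (mod 121)
39^5 ≡ 65 (mod 121)
39^10 ≡ 111 (mod 121)
39^11 ≡ 94 (mod 121)
39^22 ≡ 3 (mod 121)
39^55 ≡ 120 (mod 121)
39^110 ≡ 1 (mod 121) ✓
The smallest such exponent is 110, so the order of 39 is 110.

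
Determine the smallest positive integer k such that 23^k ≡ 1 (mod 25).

The order of 23 must divide φ(25) = φ(5^2) = 5·(5−1) = 20 = 2^2 · 5.
Divisors of 20: 1, 2, 4, 5, 10, 20.
Compute 23^d (mod 25) for the divisors d until we hit 1:
23^1 ≡ 23 (mod 25)
23^2 ≡ 4 (mod 25)
23^4 ≡ 16 (mod 25)
23^5 ≡ 18 (mod 25)
23^10 ≡ 24 (mod 25)
23^20 ≡ 1 (mod 25) ✓
The smallest such exponent is 20, so the order of 23 is 20.

20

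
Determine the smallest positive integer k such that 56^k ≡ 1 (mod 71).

70

The order of 56 must divide φ(71) = 71 − 1 = 70 = 2 · 5 · 7.
Divisors of 70: 1, 2, 5, 7, 10, 14, 35, 70.
Check 56^d mod 71 for each divisor in increasing order:
56^1 ≡ 56 (mod 71)
56^2 ≡ 12 (mod 71)
56^5 ≡ 41 (mod 71)
56^7 ≡ 66 (mod 71)
56^10 ≡ 48 (mod 71)
56^14 ≡ 25 (mod 71)
56^35 ≡ 70 (mod 71)
56^70 ≡ 1 (mod 71) ✓
Therefore the multiplicative order of 56 modulo 71 is 70.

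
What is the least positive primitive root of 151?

6

φ(151) = 151 − 1 = 150 = 2 · 3 · 5^2.
Test candidates g = 2, 3, … against the prime factors q ∈ {2, 3, 5} of φ(151): g is a generator iff g^(150/q) ≢ 1 for every such q.
g = 2: 2^75 ≡ 1 — hits 1, so not a primitive root.
g = 3: 3^75 ≡ 150; 3^50 ≡ 1 — hits 1, so not a primitive root.
g = 4: 4^75 ≡ 1 — hits 1, so not a primitive root.
g = 5: 5^75 ≡ 1 — hits 1, so not a primitive root.
g = 6: 6^75 ≡ 150; 6^50 ≡ 32; 6^30 ≡ 59 — none is 1, so 6 is a primitive root.
So 6 is the smallest generator of (Z/151Z)^×.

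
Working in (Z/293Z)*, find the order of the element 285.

292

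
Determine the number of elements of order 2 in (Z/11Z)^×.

φ(11) = 11 − 1 = 10 = 2 · 5.
In a cyclic group of order 10, there are φ(d) elements of order d for each divisor d of 10, and zero for non-divisors.
2 | 10, and φ(2) = 2 − 1 = 1.

1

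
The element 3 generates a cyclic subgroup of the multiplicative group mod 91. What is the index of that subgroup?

12

ord(3) | φ(91) = φ(7·13) = (7−1)·(13−1) = 6·12 = 72 = 2^3 · 3^2.
Divisors of 72: 1, 2, 3, 4, 6, 8, 9, 12, 18, 24, 36, 72.
Evaluate successive powers at the divisors of 72:
3^1 ≡ 3 (mod 91)
3^2 ≡ 9 (mod 91)
3^3 ≡ 27 (mod 91)
3^4 ≡ 81 (mod 91)
3^6 ≡ 1 (mod 91) ✓
So ord_91(3) = 6, hence |⟨3⟩| = 6.
Index = |(Z/91Z)^×| / |⟨3⟩| = 72 / 6 = 12.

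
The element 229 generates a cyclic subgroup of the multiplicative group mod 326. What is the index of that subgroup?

1

By Lagrange's theorem, ord_326(229) divides φ(326) = φ(2)·φ(163) = 1·162 = 162 = 2 · 3^4.
Divisors of 162: 1, 2, 3, 6, 9, 18, 27, 54, 81, 162.
Check 229^d mod 326 for each divisor in increasing order:
229^1 ≡ 229
229^2 ≡ 281
229^3 ≡ 127
229^6 ≡ 155
229^9 ≡ 125
229^18 ≡ 303
229^27 ≡ 59
229^54 ≡ 221
229^81 ≡ 325
229^162 ≡ 1
Thus |⟨229⟩| = ord(229) = 162.
The index is φ(326) / ord(229) = 162 / 162 = 1.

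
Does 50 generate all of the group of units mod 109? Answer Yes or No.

Yes

φ(109) = 109 − 1 = 108 = 2^2 · 3^3.
An element g generates (Z/109Z)^× iff g^(108/q) ≢ 1 (mod 109) for each prime q ∈ {2, 3}.
50^54 ≡ 108 (mod 109)  [q = 2: ≢ 1 ✓]
50^36 ≡ 45 (mod 109)  [q = 3: ≢ 1 ✓]
All checks pass, so 50 has order 108 and is a primitive root modulo 109.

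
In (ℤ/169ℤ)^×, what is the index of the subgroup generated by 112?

ord(112) | φ(169) = φ(13^2) = 13·(13−1) = 156 = 2^2 · 3 · 13.
Divisors of 156: 1, 2, 3, 4, 6, 12, 13, 26, 39, 52, 78, 156.
Test each divisor d:
112^1 ≡ 112
112^2 ≡ 38
112^3 ≡ 31
112^4 ≡ 92
112^6 ≡ 116
112^12 ≡ 105
112^13 ≡ 99
112^26 ≡ 168
112^39 ≡ 70
112^52 ≡ 1
So ord_169(112) = 52, hence |⟨112⟩| = 52.
[(Z/169Z)^× : ⟨112⟩] = 156/52 = 3.

3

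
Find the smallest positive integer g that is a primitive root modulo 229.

6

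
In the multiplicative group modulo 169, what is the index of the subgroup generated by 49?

By Lagrange's theorem, ord_169(49) divides φ(169) = φ(13^2) = 13·(13−1) = 156 = 2^2 · 3 · 13.
Divisors of 156: 1, 2, 3, 4, 6, 12, 13, 26, 39, 52, 78, 156.
Evaluate successive powers at the divisors of 156:
49^1 ≡ 49 (mod 169)
49^2 ≡ 35 (mod 169)
49^3 ≡ 25 (mod 169)
49^4 ≡ 42 (mod 169)
49^6 ≡ 118 (mod 169)
49^12 ≡ 66 (mod 169)
49^13 ≡ 23 (mod 169)
49^26 ≡ 22 (mod 169)
49^39 ≡ 168 (mod 169)
49^52 ≡ 146 (mod 169)
49^78 ≡ 1 (mod 169) ✓
The order of 49 is 78, so the subgroup it generates has 78 elements.
The index is φ(169) / ord(49) = 156 / 78 = 2.

2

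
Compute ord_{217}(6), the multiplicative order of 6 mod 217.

6

By Lagrange's theorem, ord_217(6) divides φ(217) = φ(7·31) = (7−1)·(31−1) = 6·30 = 180 = 2^2 · 3^2 · 5.
Divisors of 180: 1, 2, 3, 4, 5, 6, 9, 10, 12, 15, 18, 20, 30, 36, 45, 60, 90, 180.
Test each divisor d:
6^1 ≡ 6
6^2 ≡ 36
6^3 ≡ 216
6^4 ≡ 211
6^5 ≡ 181
6^6 ≡ 1
The smallest such exponent is 6, so the order of 6 is 6.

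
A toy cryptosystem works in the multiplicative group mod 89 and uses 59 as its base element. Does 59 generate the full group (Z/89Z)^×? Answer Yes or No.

φ(89) = 89 − 1 = 88 = 2^3 · 11.
It suffices to check that the order of 59 is not a proper divisor of 88: compute 59^(88/q) for q ∈ {2, 11}.
59^44 ≡ 88 (mod 89)  [q = 2: ≢ 1 ✓]
59^8 ≡ 32 (mod 89)  [q = 11: ≢ 1 ✓]
None equal 1, so ord_89(59) = 88: 59 is a primitive root.

Yes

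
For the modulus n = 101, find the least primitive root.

2

φ(101) = 101 − 1 = 100 = 2^2 · 5^2.
g is a primitive root iff g^(100/q) ≢ 1 (mod 101) for each prime q ∈ {2, 5}.
g = 2: 2^50 ≡ 100; 2^20 ≡ 95 — none is 1, so 2 is a primitive root.
Hence the least primitive root of 101 is 2.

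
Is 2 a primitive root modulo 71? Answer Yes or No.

No

φ(71) = 71 − 1 = 70 = 2 · 5 · 7.
Test 2^(70/q) mod 71 for each prime factor q of 70:
2^35 ≡ 1 (mod 71)  [q = 2: ≡ 1 ✗]
2^14 ≡ 54 (mod 71)  [q = 5: ≢ 1 ✓]
2^10 ≡ 30 (mod 71)  [q = 7: ≢ 1 ✓]
The check at q = 2 fails, so 2 generates a proper subgroup.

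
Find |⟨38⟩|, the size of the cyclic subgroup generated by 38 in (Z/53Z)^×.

By Lagrange's theorem, ord_53(38) divides φ(53) = 53 − 1 = 52 = 2^2 · 13.
Divisors of 52: 1, 2, 4, 13, 26, 52.
Check 38^d mod 53 for each divisor in increasing order:
38^1 ≡ 38 (mod 53)
38^2 ≡ 13 (mod 53)
38^4 ≡ 10 (mod 53)
38^13 ≡ 52 (mod 53)
38^26 ≡ 1 (mod 53) ✓
Hence ord(38) = 26.

26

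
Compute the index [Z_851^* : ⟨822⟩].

By Lagrange's theorem, ord_851(822) divides φ(851) = φ(23·37) = (23−1)·(37−1) = 22·36 = 792 = 2^3 · 3^2 · 11.
Divisors of 792: 1, 2, 3, 4, 6, 8, 9, 11, 12, 18, 22, 24, 33, 36, 44, 66, 72, 88, 99, 132, 198, 264, 396, 792.
Check 822^d mod 851 for each divisor in increasing order:
822^1 ≡ 822 (mod 851)
822^2 ≡ 841 (mod 851)
822^3 ≡ 290 (mod 851)
822^4 ≡ 100 (mod 851)
822^6 ≡ 702 (mod 851)
822^8 ≡ 639 (mod 851)
822^9 ≡ 191 (mod 851)
822^11 ≡ 643 (mod 851)
822^12 ≡ 75 (mod 851)
822^18 ≡ 739 (mod 851)
822^22 ≡ 714 (mod 851)
822^24 ≡ 519 (mod 851)
822^33 ≡ 413 (mod 851)
822^36 ≡ 630 (mod 851)
822^44 ≡ 47 (mod 851)
822^66 ≡ 369 (mod 851)
822^72 ≡ 334 (mod 851)
822^88 ≡ 507 (mod 851)
822^99 ≡ 68 (mod 851)
822^132 ≡ 1 (mod 851) ✓
The order of 822 is 132, so the subgroup it generates has 132 elements.
The index is φ(851) / ord(822) = 792 / 132 = 6.

6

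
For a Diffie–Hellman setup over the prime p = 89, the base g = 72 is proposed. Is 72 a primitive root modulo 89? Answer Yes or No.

φ(89) = 89 − 1 = 88 = 2^3 · 11.
It suffices to check that the order of 72 is not a proper divisor of 88: compute 72^(88/q) for q ∈ {2, 11}.
72^44 ≡ 1 (mod 89)  [q = 2: ≡ 1 ✗]
72^8 ≡ 8 (mod 89)  [q = 11: ≢ 1 ✓]
72^44 ≡ 1 shows ord(72) | 44, strictly less than φ(89); not a primitive root.

No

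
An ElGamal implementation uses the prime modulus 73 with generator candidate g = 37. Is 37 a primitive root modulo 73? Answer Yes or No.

φ(73) = 73 − 1 = 72 = 2^3 · 3^2.
It suffices to check that the order of 37 is not a proper divisor of 72: compute 37^(72/q) for q ∈ {2, 3}.
37^36 ≡ 1 (mod 73)  [q = 2: ≡ 1 ✗]
37^24 ≡ 8 (mod 73)  [q = 3: ≢ 1 ✓]
The check at q = 2 fails, so 37 generates a proper subgroup.

No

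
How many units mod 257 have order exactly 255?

φ(257) = 257 − 1 = 256 = 2^8.
In a cyclic group of order 256, there are φ(d) elements of order d for each divisor d of 256, and zero for non-divisors.
Since 255 ∤ 256, the count is 0.

0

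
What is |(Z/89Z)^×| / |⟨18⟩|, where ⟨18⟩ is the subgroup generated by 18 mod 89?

ord(18) | φ(89) = 89 − 1 = 88 = 2^3 · 11.
Divisors of 88: 1, 2, 4, 8, 11, 22, 44, 88.
Compute 18^d (mod 89) for the divisors d until we hit 1:
18^1 ≡ 18 (mod 89)
18^2 ≡ 57 (mod 89)
18^4 ≡ 45 (mod 89)
18^8 ≡ 67 (mod 89)
18^11 ≡ 34 (mod 89)
18^22 ≡ 88 (mod 89)
18^44 ≡ 1 (mod 89) ✓
So ord_89(18) = 44, hence |⟨18⟩| = 44.
[(Z/89Z)^× : ⟨18⟩] = 88/44 = 2.

2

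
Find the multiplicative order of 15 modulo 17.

8

ord(15) | φ(17) = 17 − 1 = 16 = 2^4.
Divisors of 16: 1, 2, 4, 8, 16.
Test each divisor d:
15^1 ≡ 15 (mod 17)
15^2 ≡ 4 (mod 17)
15^4 ≡ 16 (mod 17)
15^8 ≡ 1 (mod 17) ✓
The smallest such exponent is 8, so the order of 15 is 8.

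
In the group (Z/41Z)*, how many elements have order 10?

4

φ(41) = 41 − 1 = 40 = 2^3 · 5.
In a cyclic group of order 40, there are φ(d) elements of order d for each divisor d of 40, and zero for non-divisors.
10 = 2 · 5 divides 40, and φ(10) = 4.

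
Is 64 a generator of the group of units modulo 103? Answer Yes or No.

No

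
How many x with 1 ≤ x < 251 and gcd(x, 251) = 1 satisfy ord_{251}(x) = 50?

20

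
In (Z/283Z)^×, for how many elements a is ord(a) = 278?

φ(283) = 283 − 1 = 282 = 2 · 3 · 47.
Since (Z/283Z)^× is cyclic of order 282, the number of elements of order d is φ(d) when d | 282 and 0 otherwise.
Here 282 is not a multiple of 278, so there are no elements of order 278.

0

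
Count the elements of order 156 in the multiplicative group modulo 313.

48

φ(313) = 313 − 1 = 312 = 2^3 · 3 · 13.
In a cyclic group of order 312, there are φ(d) elements of order d for each divisor d of 312, and zero for non-divisors.
156 = 2^2 · 3 · 13 divides 312, and φ(156) = 48.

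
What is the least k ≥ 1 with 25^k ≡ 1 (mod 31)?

3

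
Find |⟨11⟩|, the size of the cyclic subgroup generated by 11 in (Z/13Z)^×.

12

By Lagrange's theorem, ord_13(11) divides φ(13) = 13 − 1 = 12 = 2^2 · 3.
Divisors of 12: 1, 2, 3, 4, 6, 12.
Evaluate successive powers at the divisors of 12:
11^1 ≡ 11 (mod 13)
11^2 ≡ 4 (mod 13)
11^3 ≡ 5 (mod 13)
11^4 ≡ 3 (mod 13)
11^6 ≡ 12 (mod 13)
11^12 ≡ 1 (mod 13) ✓
Hence ord(11) = 12.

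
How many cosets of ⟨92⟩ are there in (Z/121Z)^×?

2

Since 92 ∈ (Z/121Z)^×, its order divides φ(121) = φ(11^2) = 11·(11−1) = 110 = 2 · 5 · 11.
Divisors of 110: 1, 2, 5, 10, 11, 22, 55, 110.
Check 92^d mod 121 for each divisor in increasing order:
92^1 ≡ 92 (mod 121)
92^2 ≡ 115 (mod 121)
92^5 ≡ 45 (mod 121)
92^10 ≡ 89 (mod 121)
92^11 ≡ 81 (mod 121)
92^22 ≡ 27 (mod 121)
92^55 ≡ 1 (mod 121) ✓
So ord_121(92) = 55, hence |⟨92⟩| = 55.
[(Z/121Z)^× : ⟨92⟩] = 110/55 = 2.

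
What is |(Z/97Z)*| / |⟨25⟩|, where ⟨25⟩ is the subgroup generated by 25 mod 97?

ord(25) | φ(97) = 97 − 1 = 96 = 2^5 · 3.
Divisors of 96: 1, 2, 3, 4, 6, 8, 12, 16, 24, 32, 48, 96.
Compute 25^d (mod 97) for the divisors d until we hit 1:
25^1 ≡ 25 (mod 97)
25^2 ≡ 43 (mod 97)
25^3 ≡ 8 (mod 97)
25^4 ≡ 6 (mod 97)
25^6 ≡ 64 (mod 97)
25^8 ≡ 36 (mod 97)
25^12 ≡ 22 (mod 97)
25^16 ≡ 35 (mod 97)
25^24 ≡ 96 (mod 97)
25^32 ≡ 61 (mod 97)
25^48 ≡ 1 (mod 97) ✓
Thus |⟨25⟩| = ord(25) = 48.
Index = |(Z/97Z)^×| / |⟨25⟩| = 96 / 48 = 2.

2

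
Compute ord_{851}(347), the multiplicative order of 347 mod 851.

ord(347) | φ(851) = φ(23·37) = (23−1)·(37−1) = 22·36 = 792 = 2^3 · 3^2 · 11.
Divisors of 792: 1, 2, 3, 4, 6, 8, 9, 11, 12, 18, 22, 24, 33, 36, 44, 66, 72, 88, 99, 132, 198, 264, 396, 792.
Check 347^d mod 851 for each divisor in increasing order:
347^1 ≡ 347 (mod 851)
347^2 ≡ 418 (mod 851)
347^3 ≡ 376 (mod 851)
347^4 ≡ 269 (mod 851)
347^6 ≡ 110 (mod 851)
347^8 ≡ 26 (mod 851)
347^9 ≡ 512 (mod 851)
347^11 ≡ 415 (mod 851)
347^12 ≡ 186 (mod 851)
347^18 ≡ 36 (mod 851)
347^22 ≡ 323 (mod 851)
347^24 ≡ 556 (mod 851)
347^33 ≡ 438 (mod 851)
347^36 ≡ 445 (mod 851)
347^44 ≡ 507 (mod 851)
347^66 ≡ 369 (mod 851)
347^72 ≡ 593 (mod 851)
347^88 ≡ 47 (mod 851)
347^99 ≡ 783 (mod 851)
347^132 ≡ 1 (mod 851) ✓
The smallest such exponent is 132, so the order of 347 is 132.

132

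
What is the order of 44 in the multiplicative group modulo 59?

The order of 44 must divide φ(59) = 59 − 1 = 58 = 2 · 29.
Divisors of 58: 1, 2, 29, 58.
Check 44^d mod 59 for each divisor in increasing order:
44^1 ≡ 44
44^2 ≡ 48
44^29 ≡ 58
44^58 ≡ 1
Therefore the multiplicative order of 44 modulo 59 is 58.

58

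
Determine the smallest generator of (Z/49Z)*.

3

φ(49) = φ(7^2) = 7·(7−1) = 42 = 2 · 3 · 7.
g is a primitive root iff g^(42/q) ≢ 1 (mod 49) for each prime q ∈ {2, 3, 7}.
g = 2: 2^21 ≡ 1 — hits 1, so not a primitive root.
g = 3: 3^21 ≡ 48; 3^14 ≡ 30; 3^6 ≡ 43 — none is 1, so 3 is a primitive root.
Hence the least primitive root of 49 is 3.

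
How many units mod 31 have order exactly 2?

1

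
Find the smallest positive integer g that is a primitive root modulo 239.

7

φ(239) = 239 − 1 = 238 = 2 · 7 · 17.
g is a primitive root iff g^(238/q) ≢ 1 (mod 239) for each prime q ∈ {2, 7, 17}.
g = 2: 2^119 ≡ 1 — hits 1, so not a primitive root.
g = 3: 3^119 ≡ 1 — hits 1, so not a primitive root.
g = 4: 4^119 ≡ 1 — hits 1, so not a primitive root.
g = 5: 5^119 ≡ 1 — hits 1, so not a primitive root.
g = 6: 6^119 ≡ 1 — hits 1, so not a primitive root.
g = 7: 7^119 ≡ 238; 7^34 ≡ 24; 7^14 ≡ 211 — none is 1, so 7 is a primitive root.
So 7 is the smallest generator of (Z/239Z)^×.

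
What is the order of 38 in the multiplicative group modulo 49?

The order of 38 must divide φ(49) = φ(7^2) = 7·(7−1) = 42 = 2 · 3 · 7.
Divisors of 42: 1, 2, 3, 6, 7, 14, 21, 42.
Compute 38^d (mod 49) for the divisors d until we hit 1:
38^1 ≡ 38 (mod 49)
38^2 ≡ 23 (mod 49)
38^3 ≡ 41 (mod 49)
38^6 ≡ 15 (mod 49)
38^7 ≡ 31 (mod 49)
38^14 ≡ 30 (mod 49)
38^21 ≡ 48 (mod 49)
38^42 ≡ 1 (mod 49) ✓
The smallest such exponent is 42, so the order of 38 is 42.

42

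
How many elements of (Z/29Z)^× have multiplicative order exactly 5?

φ(29) = 29 − 1 = 28 = 2^2 · 7.
In a cyclic group of order 28, there are φ(d) elements of order d for each divisor d of 28, and zero for non-divisors.
5 does not divide 28, so no element of (Z/29Z)^× has order 5.

0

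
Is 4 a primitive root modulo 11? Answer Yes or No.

φ(11) = 11 − 1 = 10 = 2 · 5.
Test 4^(10/q) mod 11 for each prime factor q of 10:
4^5 ≡ 1 (mod 11)  [q = 2: ≡ 1 ✗]
4^2 ≡ 5 (mod 11)  [q = 5: ≢ 1 ✓]
4^5 ≡ 1 shows ord(4) | 5, strictly less than φ(11); not a primitive root.

No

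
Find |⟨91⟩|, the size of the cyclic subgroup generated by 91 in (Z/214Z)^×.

106

Since 91 ∈ (Z/214Z)^×, its order divides φ(214) = φ(2)·φ(107) = 1·106 = 106 = 2 · 53.
Divisors of 106: 1, 2, 53, 106.
Evaluate successive powers at the divisors of 106:
91^1 ≡ 91
91^2 ≡ 149
91^53 ≡ 213
91^106 ≡ 1
The smallest such exponent is 106, so the order of 91 is 106.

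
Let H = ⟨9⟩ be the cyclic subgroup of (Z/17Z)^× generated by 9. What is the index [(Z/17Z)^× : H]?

2

ord(9) | φ(17) = 17 − 1 = 16 = 2^4.
Divisors of 16: 1, 2, 4, 8, 16.
Evaluate successive powers at the divisors of 16:
9^1 ≡ 9 (mod 17)
9^2 ≡ 13 (mod 17)
9^4 ≡ 16 (mod 17)
9^8 ≡ 1 (mod 17) ✓
Thus |⟨9⟩| = ord(9) = 8.
Index = |(Z/17Z)^×| / |⟨9⟩| = 16 / 8 = 2.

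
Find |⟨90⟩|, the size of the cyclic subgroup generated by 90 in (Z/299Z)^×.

22

Since 90 ∈ (Z/299Z)^×, its order divides φ(299) = φ(13·23) = (13−1)·(23−1) = 12·22 = 264 = 2^3 · 3 · 11.
Divisors of 264: 1, 2, 3, 4, 6, 8, 11, 12, 22, 24, 33, 44, 66, 88, 132, 264.
Test each divisor d:
90^1 ≡ 90 (mod 299)
90^2 ≡ 27 (mod 299)
90^3 ≡ 38 (mod 299)
90^4 ≡ 131 (mod 299)
90^6 ≡ 248 (mod 299)
90^8 ≡ 118 (mod 299)
90^11 ≡ 298 (mod 299)
90^12 ≡ 209 (mod 299)
90^22 ≡ 1 (mod 299) ✓
Hence ord(90) = 22.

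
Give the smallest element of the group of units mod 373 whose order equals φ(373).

φ(373) = 373 − 1 = 372 = 2^2 · 3 · 31.
Test candidates g = 2, 3, … against the prime factors q ∈ {2, 3, 31} of φ(373): g is a generator iff g^(372/q) ≢ 1 for every such q.
g = 2: 2^186 ≡ 372; 2^124 ≡ 284; 2^12 ≡ 366 — none is 1, so 2 is a primitive root.
So 2 is the smallest generator of (Z/373Z)^×.

2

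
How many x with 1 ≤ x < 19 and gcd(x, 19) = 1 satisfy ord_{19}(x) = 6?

2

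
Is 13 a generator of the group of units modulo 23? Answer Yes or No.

No

φ(23) = 23 − 1 = 22 = 2 · 11.
Test 13^(22/q) mod 23 for each prime factor q of 22:
13^11 ≡ 1 (mod 23)  [q = 2: ≡ 1 ✗]
13^2 ≡ 8 (mod 23)  [q = 11: ≢ 1 ✓]
The check at q = 2 fails, so 13 generates a proper subgroup.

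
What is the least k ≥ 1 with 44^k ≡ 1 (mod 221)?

By Lagrange's theorem, ord_221(44) divides φ(221) = φ(13·17) = (13−1)·(17−1) = 12·16 = 192 = 2^6 · 3.
Divisors of 192: 1, 2, 3, 4, 6, 8, 12, 16, 24, 32, 48, 64, 96, 192.
Evaluate successive powers at the divisors of 192:
44^1 ≡ 44
44^2 ≡ 168
44^3 ≡ 99
44^4 ≡ 157
44^6 ≡ 77
44^8 ≡ 118
44^12 ≡ 183
44^16 ≡ 1
The smallest such exponent is 16, so the order of 44 is 16.

16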